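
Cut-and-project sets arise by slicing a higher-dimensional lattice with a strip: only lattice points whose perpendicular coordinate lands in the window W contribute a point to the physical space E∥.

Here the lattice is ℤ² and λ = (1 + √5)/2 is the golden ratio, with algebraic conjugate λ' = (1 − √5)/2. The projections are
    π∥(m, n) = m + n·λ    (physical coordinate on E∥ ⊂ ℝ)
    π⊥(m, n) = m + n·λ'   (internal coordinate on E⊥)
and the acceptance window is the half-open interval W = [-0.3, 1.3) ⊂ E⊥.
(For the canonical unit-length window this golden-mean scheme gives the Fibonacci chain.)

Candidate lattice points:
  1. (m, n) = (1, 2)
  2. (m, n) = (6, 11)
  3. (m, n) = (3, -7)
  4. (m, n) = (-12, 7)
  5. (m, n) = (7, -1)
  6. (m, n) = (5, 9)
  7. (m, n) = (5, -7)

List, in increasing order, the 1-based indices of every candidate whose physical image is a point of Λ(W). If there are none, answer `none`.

λ' = (1−√5)/2 ≈ -0.618034.
#1 (1,2): internal coord 1 + (2)·λ' = -0.236068; -0.236068 ∈ [-0.3, 1.3) → IN Λ
#2 (6,11): internal coord 6 + (11)·λ' = -0.798374; -0.798374 ∉ [-0.3, 1.3) → out
#3 (3,-7): internal coord 3 + (-7)·λ' = +7.326238; +7.326238 ∉ [-0.3, 1.3) → out
#4 (-12,7): internal coord -12 + (7)·λ' = -16.326238; -16.326238 ∉ [-0.3, 1.3) → out
#5 (7,-1): internal coord 7 + (-1)·λ' = +7.618034; +7.618034 ∉ [-0.3, 1.3) → out
#6 (5,9): internal coord 5 + (9)·λ' = -0.562306; -0.562306 ∉ [-0.3, 1.3) → out
#7 (5,-7): internal coord 5 + (-7)·λ' = +9.326238; +9.326238 ∉ [-0.3, 1.3) → out

1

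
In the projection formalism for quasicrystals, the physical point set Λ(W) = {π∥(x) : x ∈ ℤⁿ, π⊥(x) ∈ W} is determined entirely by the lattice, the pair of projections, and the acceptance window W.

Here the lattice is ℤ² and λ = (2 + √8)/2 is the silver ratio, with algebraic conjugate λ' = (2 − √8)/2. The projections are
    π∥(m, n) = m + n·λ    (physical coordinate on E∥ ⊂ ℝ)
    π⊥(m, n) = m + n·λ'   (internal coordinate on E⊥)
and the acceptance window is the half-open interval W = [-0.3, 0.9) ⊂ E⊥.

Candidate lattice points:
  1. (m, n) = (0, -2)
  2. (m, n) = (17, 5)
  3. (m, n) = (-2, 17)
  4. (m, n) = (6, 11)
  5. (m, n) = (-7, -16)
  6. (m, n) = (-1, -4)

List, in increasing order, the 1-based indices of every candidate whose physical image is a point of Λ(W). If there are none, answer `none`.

Compute λ' = (2−√8)/2 = -0.4142, so π⊥(m,n) = m -0.4142·n.
#1 (0,-2): internal coord 0 + (-2)·λ' = +0.8284; +0.8284 ∈ [-0.3, 0.9) → IN Λ
#2 (17,5): internal coord 17 + (5)·λ' = +14.9289; +14.9289 ∉ [-0.3, 0.9) → out
#3 (-2,17): internal coord -2 + (17)·λ' = -9.0416; -9.0416 ∉ [-0.3, 0.9) → out
#4 (6,11): internal coord 6 + (11)·λ' = +1.4437; +1.4437 ∉ [-0.3, 0.9) → out
#5 (-7,-16): internal coord -7 + (-16)·λ' = -0.3726; -0.3726 ∉ [-0.3, 0.9) → out
#6 (-1,-4): internal coord -1 + (-4)·λ' = +0.6569; +0.6569 ∈ [-0.3, 0.9) → IN Λ

1, 6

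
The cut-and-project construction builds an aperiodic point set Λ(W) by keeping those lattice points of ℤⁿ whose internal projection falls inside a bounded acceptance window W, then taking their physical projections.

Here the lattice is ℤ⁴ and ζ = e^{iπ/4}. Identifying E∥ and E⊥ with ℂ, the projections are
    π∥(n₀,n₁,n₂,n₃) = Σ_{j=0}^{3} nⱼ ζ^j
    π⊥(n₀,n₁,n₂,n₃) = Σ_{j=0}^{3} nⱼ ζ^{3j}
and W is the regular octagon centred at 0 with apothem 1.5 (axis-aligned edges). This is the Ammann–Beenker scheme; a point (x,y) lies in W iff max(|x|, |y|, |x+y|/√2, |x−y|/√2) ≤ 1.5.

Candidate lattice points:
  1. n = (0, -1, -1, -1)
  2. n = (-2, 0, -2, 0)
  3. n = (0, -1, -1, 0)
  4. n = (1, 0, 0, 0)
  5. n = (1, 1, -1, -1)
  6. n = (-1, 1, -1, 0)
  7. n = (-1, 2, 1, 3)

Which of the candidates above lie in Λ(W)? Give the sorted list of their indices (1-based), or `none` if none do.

With ζ = e^{iπ/4} the internal vectors are ζ^0,ζ^3,ζ^6,ζ^9.
#1 (0, -1, -1, -1): internal (0.000000, -0.414214); octagon support 0.414214 vs apothem 1.5 → ∈ W
#2 (-2, 0, -2, 0): internal (-2.000000, 2.000000); octagon support 2.828427 vs apothem 1.5 → ∉ W
#3 (0, -1, -1, 0): internal (0.707107, 0.292893); octagon support 0.707107 vs apothem 1.5 → ∈ W
#4 (1, 0, 0, 0): internal (1.000000, 0.000000); octagon support 1.000000 vs apothem 1.5 → ∈ W
#5 (1, 1, -1, -1): internal (-0.414214, 1.000000); octagon support 1.000000 vs apothem 1.5 → ∈ W
#6 (-1, 1, -1, 0): internal (-1.707107, 1.707107); octagon support 2.414214 vs apothem 1.5 → ∉ W
#7 (-1, 2, 1, 3): internal (-0.292893, 2.535534); octagon support 2.535534 vs apothem 1.5 → ∉ W

1, 3, 4, 5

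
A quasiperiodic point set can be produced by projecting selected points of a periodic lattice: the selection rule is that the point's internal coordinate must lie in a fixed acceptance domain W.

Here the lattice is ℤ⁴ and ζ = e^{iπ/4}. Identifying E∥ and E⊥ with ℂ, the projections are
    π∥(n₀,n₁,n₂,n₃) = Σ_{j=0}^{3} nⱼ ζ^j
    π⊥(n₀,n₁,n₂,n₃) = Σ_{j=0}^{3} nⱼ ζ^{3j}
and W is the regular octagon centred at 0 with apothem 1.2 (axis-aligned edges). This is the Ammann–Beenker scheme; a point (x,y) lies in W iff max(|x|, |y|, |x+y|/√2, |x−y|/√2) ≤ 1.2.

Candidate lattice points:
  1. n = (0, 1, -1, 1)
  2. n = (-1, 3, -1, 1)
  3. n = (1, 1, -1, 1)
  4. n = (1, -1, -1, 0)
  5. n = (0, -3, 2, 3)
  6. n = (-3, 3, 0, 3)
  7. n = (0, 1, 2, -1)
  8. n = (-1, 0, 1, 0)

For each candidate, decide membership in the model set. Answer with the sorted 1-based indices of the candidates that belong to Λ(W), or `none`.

With ζ = e^{iπ/4} the internal vectors are ζ^0,ζ^3,ζ^6,ζ^9.
candidate 1: n = (0, 1, -1, 1) → π⊥ ≈ (+0.000000, +2.414214); max(|x|,|y|,|x±y|/√2) = 2.414214 > 1.2 ⇒ ∉ W
candidate 2: n = (-1, 3, -1, 1) → π⊥ ≈ (-2.414214, +3.828427); max(|x|,|y|,|x±y|/√2) = 4.414214 > 1.2 ⇒ ∉ W
candidate 3: n = (1, 1, -1, 1) → π⊥ ≈ (+1.000000, +2.414214); max(|x|,|y|,|x±y|/√2) = 2.414214 > 1.2 ⇒ ∉ W
candidate 4: n = (1, -1, -1, 0) → π⊥ ≈ (+1.707107, +0.292893); max(|x|,|y|,|x±y|/√2) = 1.707107 > 1.2 ⇒ ∉ W
candidate 5: n = (0, -3, 2, 3) → π⊥ ≈ (+4.242641, -2.000000); max(|x|,|y|,|x±y|/√2) = 4.414214 > 1.2 ⇒ ∉ W
candidate 6: n = (-3, 3, 0, 3) → π⊥ ≈ (-3.000000, +4.242641); max(|x|,|y|,|x±y|/√2) = 5.121320 > 1.2 ⇒ ∉ W
candidate 7: n = (0, 1, 2, -1) → π⊥ ≈ (-1.414214, -2.000000); max(|x|,|y|,|x±y|/√2) = 2.414214 > 1.2 ⇒ ∉ W
candidate 8: n = (-1, 0, 1, 0) → π⊥ ≈ (-1.000000, -1.000000); max(|x|,|y|,|x±y|/√2) = 1.414214 > 1.2 ⇒ ∉ W

none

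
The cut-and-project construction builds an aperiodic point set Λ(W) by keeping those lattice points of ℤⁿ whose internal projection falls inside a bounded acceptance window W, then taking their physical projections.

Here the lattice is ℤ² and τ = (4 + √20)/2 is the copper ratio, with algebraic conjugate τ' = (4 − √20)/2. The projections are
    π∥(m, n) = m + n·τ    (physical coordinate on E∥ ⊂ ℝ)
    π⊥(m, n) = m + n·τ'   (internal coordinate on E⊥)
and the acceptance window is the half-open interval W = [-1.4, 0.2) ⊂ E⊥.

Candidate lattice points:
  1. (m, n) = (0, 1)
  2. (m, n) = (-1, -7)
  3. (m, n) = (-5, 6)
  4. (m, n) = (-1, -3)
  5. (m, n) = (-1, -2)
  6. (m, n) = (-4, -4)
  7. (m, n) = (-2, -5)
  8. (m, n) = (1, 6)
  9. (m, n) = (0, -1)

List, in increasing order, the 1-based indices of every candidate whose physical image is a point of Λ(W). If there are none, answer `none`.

1, 4, 5, 7, 8

Numerically τ ≈ 4.2361 and τ' = −1/τ ≈ -0.2361.
[1] lift (0,1): star map gives -0.2361; window check -1.4 ≤ -0.2361 < 0.2 is true → IN Λ
[2] lift (-1,-7): star map gives 0.6525; window check -1.4 ≤ 0.6525 < 0.2 is false → out
[3] lift (-5,6): star map gives -6.4164; window check -1.4 ≤ -6.4164 < 0.2 is false → out
[4] lift (-1,-3): star map gives -0.2918; window check -1.4 ≤ -0.2918 < 0.2 is true → IN Λ
[5] lift (-1,-2): star map gives -0.5279; window check -1.4 ≤ -0.5279 < 0.2 is true → IN Λ
[6] lift (-4,-4): star map gives -3.0557; window check -1.4 ≤ -3.0557 < 0.2 is false → out
[7] lift (-2,-5): star map gives -0.8197; window check -1.4 ≤ -0.8197 < 0.2 is true → IN Λ
[8] lift (1,6): star map gives -0.4164; window check -1.4 ≤ -0.4164 < 0.2 is true → IN Λ
[9] lift (0,-1): star map gives 0.2361; window check -1.4 ≤ 0.2361 < 0.2 is false → out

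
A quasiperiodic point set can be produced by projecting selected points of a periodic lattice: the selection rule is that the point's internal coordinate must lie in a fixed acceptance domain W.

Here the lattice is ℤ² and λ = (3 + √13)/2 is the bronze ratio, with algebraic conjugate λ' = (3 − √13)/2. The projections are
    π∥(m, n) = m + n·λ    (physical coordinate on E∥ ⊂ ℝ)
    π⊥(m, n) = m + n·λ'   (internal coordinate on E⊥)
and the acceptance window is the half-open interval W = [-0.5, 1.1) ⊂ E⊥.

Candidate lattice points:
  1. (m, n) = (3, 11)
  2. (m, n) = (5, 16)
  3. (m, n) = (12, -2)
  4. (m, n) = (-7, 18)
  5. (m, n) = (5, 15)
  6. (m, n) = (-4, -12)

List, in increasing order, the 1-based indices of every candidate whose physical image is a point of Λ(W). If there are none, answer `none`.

1, 2, 5, 6

Numerically λ ≈ 3.3028 and λ' = −1/λ ≈ -0.3028.
candidate 1: (m,n)=(3,11) → π∥ = 3+11·λ ≈ 39.3305, π⊥ = 3+11·λ' ≈ -0.3305 ∈ [-0.5, 1.1) ⇒ IN Λ
candidate 2: (m,n)=(5,16) → π∥ = 5+16·λ ≈ 57.8444, π⊥ = 5+16·λ' ≈ 0.1556 ∈ [-0.5, 1.1) ⇒ IN Λ
candidate 3: (m,n)=(12,-2) → π∥ = 12-2·λ ≈ 5.3944, π⊥ = 12-2·λ' ≈ 12.6056 ∉ [-0.5, 1.1) ⇒ out
candidate 4: (m,n)=(-7,18) → π∥ = -7+18·λ ≈ 52.4500, π⊥ = -7+18·λ' ≈ -12.4500 ∉ [-0.5, 1.1) ⇒ out
candidate 5: (m,n)=(5,15) → π∥ = 5+15·λ ≈ 54.5416, π⊥ = 5+15·λ' ≈ 0.4584 ∈ [-0.5, 1.1) ⇒ IN Λ
candidate 6: (m,n)=(-4,-12) → π∥ = -4-12·λ ≈ -43.6333, π⊥ = -4-12·λ' ≈ -0.3667 ∈ [-0.5, 1.1) ⇒ IN Λ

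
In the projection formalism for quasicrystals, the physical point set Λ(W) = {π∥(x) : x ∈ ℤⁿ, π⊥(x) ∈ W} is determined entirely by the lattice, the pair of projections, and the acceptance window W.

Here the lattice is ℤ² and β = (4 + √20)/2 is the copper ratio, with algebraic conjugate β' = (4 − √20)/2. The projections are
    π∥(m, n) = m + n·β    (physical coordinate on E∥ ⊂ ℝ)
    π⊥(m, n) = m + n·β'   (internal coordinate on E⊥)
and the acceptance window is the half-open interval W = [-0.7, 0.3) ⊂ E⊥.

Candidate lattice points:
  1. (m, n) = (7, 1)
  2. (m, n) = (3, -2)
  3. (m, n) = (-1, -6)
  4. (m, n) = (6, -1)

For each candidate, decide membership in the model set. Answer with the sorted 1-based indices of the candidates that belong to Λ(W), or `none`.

none

Numerically β ≈ 4.23607 and β' = −1/β ≈ -0.23607.
#1 (7,1): internal coord 7 + (1)·β' = +6.76393; +6.76393 ∉ [-0.7, 0.3) → out
#2 (3,-2): internal coord 3 + (-2)·β' = +3.47214; +3.47214 ∉ [-0.7, 0.3) → out
#3 (-1,-6): internal coord -1 + (-6)·β' = +0.41641; +0.41641 ∉ [-0.7, 0.3) → out
#4 (6,-1): internal coord 6 + (-1)·β' = +6.23607; +6.23607 ∉ [-0.7, 0.3) → out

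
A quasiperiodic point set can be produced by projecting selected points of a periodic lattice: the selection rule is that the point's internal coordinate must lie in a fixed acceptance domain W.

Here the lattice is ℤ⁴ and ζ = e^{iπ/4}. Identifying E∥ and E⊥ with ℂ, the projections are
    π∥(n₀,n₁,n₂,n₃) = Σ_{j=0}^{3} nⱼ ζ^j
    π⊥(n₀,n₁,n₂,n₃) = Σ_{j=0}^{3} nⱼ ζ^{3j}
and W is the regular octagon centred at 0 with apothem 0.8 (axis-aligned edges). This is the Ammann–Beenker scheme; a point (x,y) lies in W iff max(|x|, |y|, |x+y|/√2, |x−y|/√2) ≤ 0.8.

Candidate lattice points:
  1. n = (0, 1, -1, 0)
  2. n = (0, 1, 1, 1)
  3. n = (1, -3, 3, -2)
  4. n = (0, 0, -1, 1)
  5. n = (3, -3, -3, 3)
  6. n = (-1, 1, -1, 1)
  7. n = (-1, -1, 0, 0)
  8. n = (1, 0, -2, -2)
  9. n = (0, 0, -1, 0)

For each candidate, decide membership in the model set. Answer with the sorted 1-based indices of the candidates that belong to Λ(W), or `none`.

With ζ = e^{iπ/4} the internal vectors are ζ^0,ζ^3,ζ^6,ζ^9.
#1 (0, 1, -1, 0): internal (-0.70711, 1.70711); octagon support 1.70711 vs apothem 0.8 → ∉ W
#2 (0, 1, 1, 1): internal (0.00000, 0.41421); octagon support 0.41421 vs apothem 0.8 → ∈ W
#3 (1, -3, 3, -2): internal (1.70711, -6.53553); octagon support 6.53553 vs apothem 0.8 → ∉ W
#4 (0, 0, -1, 1): internal (0.70711, 1.70711); octagon support 1.70711 vs apothem 0.8 → ∉ W
#5 (3, -3, -3, 3): internal (7.24264, 3.00000); octagon support 7.24264 vs apothem 0.8 → ∉ W
#6 (-1, 1, -1, 1): internal (-1.00000, 2.41421); octagon support 2.41421 vs apothem 0.8 → ∉ W
#7 (-1, -1, 0, 0): internal (-0.29289, -0.70711); octagon support 0.70711 vs apothem 0.8 → ∈ W
#8 (1, 0, -2, -2): internal (-0.41421, 0.58579); octagon support 0.70711 vs apothem 0.8 → ∈ W
#9 (0, 0, -1, 0): internal (0.00000, 1.00000); octagon support 1.00000 vs apothem 0.8 → ∉ W

2, 7, 8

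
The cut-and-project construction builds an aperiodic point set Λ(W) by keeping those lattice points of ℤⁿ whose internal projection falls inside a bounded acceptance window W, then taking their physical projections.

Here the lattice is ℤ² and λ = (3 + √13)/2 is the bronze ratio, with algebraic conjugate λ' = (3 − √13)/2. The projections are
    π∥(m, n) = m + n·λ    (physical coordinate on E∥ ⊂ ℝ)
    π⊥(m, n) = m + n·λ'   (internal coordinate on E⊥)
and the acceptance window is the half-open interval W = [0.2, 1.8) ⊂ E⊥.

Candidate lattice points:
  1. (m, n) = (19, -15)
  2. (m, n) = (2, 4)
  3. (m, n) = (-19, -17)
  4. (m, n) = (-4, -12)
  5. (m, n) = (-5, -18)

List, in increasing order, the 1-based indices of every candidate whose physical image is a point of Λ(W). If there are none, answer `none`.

Numerically λ ≈ 3.3028 and λ' = −1/λ ≈ -0.3028.
#1 (19,-15): internal coord 19 + (-15)·λ' = +23.5416; +23.5416 ∉ [0.2, 1.8) → out
#2 (2,4): internal coord 2 + (4)·λ' = +0.7889; +0.7889 ∈ [0.2, 1.8) → IN Λ
#3 (-19,-17): internal coord -19 + (-17)·λ' = -13.8528; -13.8528 ∉ [0.2, 1.8) → out
#4 (-4,-12): internal coord -4 + (-12)·λ' = -0.3667; -0.3667 ∉ [0.2, 1.8) → out
#5 (-5,-18): internal coord -5 + (-18)·λ' = +0.4500; +0.4500 ∈ [0.2, 1.8) → IN Λ

2, 5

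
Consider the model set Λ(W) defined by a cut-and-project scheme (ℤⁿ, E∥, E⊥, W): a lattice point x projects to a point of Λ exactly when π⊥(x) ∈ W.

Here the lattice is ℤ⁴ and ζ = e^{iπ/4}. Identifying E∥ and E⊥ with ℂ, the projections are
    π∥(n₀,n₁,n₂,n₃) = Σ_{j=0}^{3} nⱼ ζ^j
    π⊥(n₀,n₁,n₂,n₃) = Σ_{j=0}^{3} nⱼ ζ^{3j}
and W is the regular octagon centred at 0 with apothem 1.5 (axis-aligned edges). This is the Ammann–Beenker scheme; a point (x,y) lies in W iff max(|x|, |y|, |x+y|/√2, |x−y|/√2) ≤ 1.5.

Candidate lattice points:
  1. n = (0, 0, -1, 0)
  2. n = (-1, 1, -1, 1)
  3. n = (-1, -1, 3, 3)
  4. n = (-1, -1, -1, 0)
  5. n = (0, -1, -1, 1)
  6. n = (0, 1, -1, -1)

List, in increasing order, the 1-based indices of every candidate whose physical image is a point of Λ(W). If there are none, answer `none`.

1, 4

π⊥(n) = n₀ + n₁ζ³ + n₂ζ⁶ + n₃ζ⁹ where ζ = e^{iπ/4}.
#1 (0, 0, -1, 0): internal (0.000000, 1.000000); octagon support 1.000000 vs apothem 1.5 → ∈ W
#2 (-1, 1, -1, 1): internal (-1.000000, 2.414214); octagon support 2.414214 vs apothem 1.5 → ∉ W
#3 (-1, -1, 3, 3): internal (1.828427, -1.585786); octagon support 2.414214 vs apothem 1.5 → ∉ W
#4 (-1, -1, -1, 0): internal (-0.292893, 0.292893); octagon support 0.414214 vs apothem 1.5 → ∈ W
#5 (0, -1, -1, 1): internal (1.414214, 1.000000); octagon support 1.707107 vs apothem 1.5 → ∉ W
#6 (0, 1, -1, -1): internal (-1.414214, 1.000000); octagon support 1.707107 vs apothem 1.5 → ∉ W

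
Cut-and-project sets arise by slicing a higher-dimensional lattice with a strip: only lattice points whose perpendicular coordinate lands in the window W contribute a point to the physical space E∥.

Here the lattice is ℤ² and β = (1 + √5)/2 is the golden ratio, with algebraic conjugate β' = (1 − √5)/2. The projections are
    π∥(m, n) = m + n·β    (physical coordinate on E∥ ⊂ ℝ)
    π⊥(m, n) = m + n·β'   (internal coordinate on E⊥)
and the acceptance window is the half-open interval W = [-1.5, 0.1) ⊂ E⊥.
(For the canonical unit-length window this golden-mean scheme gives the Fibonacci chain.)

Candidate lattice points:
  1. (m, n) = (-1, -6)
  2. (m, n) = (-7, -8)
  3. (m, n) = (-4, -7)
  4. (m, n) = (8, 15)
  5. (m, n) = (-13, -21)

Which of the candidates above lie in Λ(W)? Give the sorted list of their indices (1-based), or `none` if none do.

β' = (1−√5)/2 ≈ -0.618034.
candidate 1: (m,n)=(-1,-6) → π∥ = -1-6·β ≈ -10.708204, π⊥ = -1-6·β' ≈ 2.708204 ∉ [-1.5, 0.1) ⇒ out
candidate 2: (m,n)=(-7,-8) → π∥ = -7-8·β ≈ -19.944272, π⊥ = -7-8·β' ≈ -2.055728 ∉ [-1.5, 0.1) ⇒ out
candidate 3: (m,n)=(-4,-7) → π∥ = -4-7·β ≈ -15.326238, π⊥ = -4-7·β' ≈ 0.326238 ∉ [-1.5, 0.1) ⇒ out
candidate 4: (m,n)=(8,15) → π∥ = 8+15·β ≈ 32.270510, π⊥ = 8+15·β' ≈ -1.270510 ∈ [-1.5, 0.1) ⇒ IN Λ
candidate 5: (m,n)=(-13,-21) → π∥ = -13-21·β ≈ -46.978714, π⊥ = -13-21·β' ≈ -0.021286 ∈ [-1.5, 0.1) ⇒ IN Λ

4, 5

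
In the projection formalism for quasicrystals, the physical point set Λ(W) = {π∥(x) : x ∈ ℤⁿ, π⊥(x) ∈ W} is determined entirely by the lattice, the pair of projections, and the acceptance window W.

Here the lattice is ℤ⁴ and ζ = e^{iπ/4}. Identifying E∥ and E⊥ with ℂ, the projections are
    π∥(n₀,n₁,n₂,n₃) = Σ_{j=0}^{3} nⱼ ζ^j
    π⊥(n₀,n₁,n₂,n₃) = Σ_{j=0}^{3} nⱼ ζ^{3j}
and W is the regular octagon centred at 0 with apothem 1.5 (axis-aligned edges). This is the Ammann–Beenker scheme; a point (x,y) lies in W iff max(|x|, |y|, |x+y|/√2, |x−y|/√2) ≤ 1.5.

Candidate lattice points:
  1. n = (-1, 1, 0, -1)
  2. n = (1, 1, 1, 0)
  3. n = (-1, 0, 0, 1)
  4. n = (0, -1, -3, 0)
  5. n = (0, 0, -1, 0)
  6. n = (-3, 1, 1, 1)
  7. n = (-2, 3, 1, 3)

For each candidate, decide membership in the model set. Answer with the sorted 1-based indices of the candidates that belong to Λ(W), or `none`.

2, 3, 5

π⊥(n) = n₀ + n₁ζ³ + n₂ζ⁶ + n₃ζ⁹ where ζ = e^{iπ/4}.
#1 (-1, 1, 0, -1): internal (-2.41421, 0.00000); octagon support 2.41421 vs apothem 1.5 → ∉ W
#2 (1, 1, 1, 0): internal (0.29289, -0.29289); octagon support 0.41421 vs apothem 1.5 → ∈ W
#3 (-1, 0, 0, 1): internal (-0.29289, 0.70711); octagon support 0.70711 vs apothem 1.5 → ∈ W
#4 (0, -1, -3, 0): internal (0.70711, 2.29289); octagon support 2.29289 vs apothem 1.5 → ∉ W
#5 (0, 0, -1, 0): internal (0.00000, 1.00000); octagon support 1.00000 vs apothem 1.5 → ∈ W
#6 (-3, 1, 1, 1): internal (-3.00000, 0.41421); octagon support 3.00000 vs apothem 1.5 → ∉ W
#7 (-2, 3, 1, 3): internal (-2.00000, 3.24264); octagon support 3.70711 vs apothem 1.5 → ∉ W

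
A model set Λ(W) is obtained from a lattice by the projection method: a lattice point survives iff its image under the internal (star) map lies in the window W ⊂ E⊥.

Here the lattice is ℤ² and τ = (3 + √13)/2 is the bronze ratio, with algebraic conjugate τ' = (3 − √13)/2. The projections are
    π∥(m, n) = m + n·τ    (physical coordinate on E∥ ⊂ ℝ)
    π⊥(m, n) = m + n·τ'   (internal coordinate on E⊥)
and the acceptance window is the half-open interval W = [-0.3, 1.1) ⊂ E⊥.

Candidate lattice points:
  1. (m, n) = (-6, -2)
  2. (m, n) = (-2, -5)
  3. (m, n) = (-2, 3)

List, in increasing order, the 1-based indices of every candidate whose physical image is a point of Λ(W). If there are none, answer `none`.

none

Compute τ' = (3−√13)/2 = -0.30278, so π⊥(m,n) = m -0.30278·n.
[1] lift (-6,-2): star map gives -5.39445; window check -0.3 ≤ -5.39445 < 1.1 is false → out
[2] lift (-2,-5): star map gives -0.48612; window check -0.3 ≤ -0.48612 < 1.1 is false → out
[3] lift (-2,3): star map gives -2.90833; window check -0.3 ≤ -2.90833 < 1.1 is false → out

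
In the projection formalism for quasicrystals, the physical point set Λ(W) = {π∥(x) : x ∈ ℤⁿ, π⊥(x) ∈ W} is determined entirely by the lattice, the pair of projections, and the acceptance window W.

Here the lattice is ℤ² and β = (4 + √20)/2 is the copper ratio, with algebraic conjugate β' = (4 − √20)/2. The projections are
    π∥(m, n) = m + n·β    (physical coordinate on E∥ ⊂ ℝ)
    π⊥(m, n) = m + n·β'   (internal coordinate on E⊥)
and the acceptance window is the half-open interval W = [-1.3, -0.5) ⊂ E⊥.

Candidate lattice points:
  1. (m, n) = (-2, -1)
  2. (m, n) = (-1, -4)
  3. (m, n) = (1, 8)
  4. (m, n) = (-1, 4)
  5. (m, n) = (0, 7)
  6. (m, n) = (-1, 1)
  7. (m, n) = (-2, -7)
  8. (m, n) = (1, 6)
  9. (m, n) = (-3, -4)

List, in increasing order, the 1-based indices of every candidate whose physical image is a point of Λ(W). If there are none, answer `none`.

β' = (4−√20)/2 ≈ -0.236068.
[1] lift (-2,-1): star map gives -1.763932; window check -1.3 ≤ -1.763932 < -0.5 is false → out
[2] lift (-1,-4): star map gives -0.055728; window check -1.3 ≤ -0.055728 < -0.5 is false → out
[3] lift (1,8): star map gives -0.888544; window check -1.3 ≤ -0.888544 < -0.5 is true → IN Λ
[4] lift (-1,4): star map gives -1.944272; window check -1.3 ≤ -1.944272 < -0.5 is false → out
[5] lift (0,7): star map gives -1.652476; window check -1.3 ≤ -1.652476 < -0.5 is false → out
[6] lift (-1,1): star map gives -1.236068; window check -1.3 ≤ -1.236068 < -0.5 is true → IN Λ
[7] lift (-2,-7): star map gives -0.347524; window check -1.3 ≤ -0.347524 < -0.5 is false → out
[8] lift (1,6): star map gives -0.416408; window check -1.3 ≤ -0.416408 < -0.5 is false → out
[9] lift (-3,-4): star map gives -2.055728; window check -1.3 ≤ -2.055728 < -0.5 is false → out

3, 6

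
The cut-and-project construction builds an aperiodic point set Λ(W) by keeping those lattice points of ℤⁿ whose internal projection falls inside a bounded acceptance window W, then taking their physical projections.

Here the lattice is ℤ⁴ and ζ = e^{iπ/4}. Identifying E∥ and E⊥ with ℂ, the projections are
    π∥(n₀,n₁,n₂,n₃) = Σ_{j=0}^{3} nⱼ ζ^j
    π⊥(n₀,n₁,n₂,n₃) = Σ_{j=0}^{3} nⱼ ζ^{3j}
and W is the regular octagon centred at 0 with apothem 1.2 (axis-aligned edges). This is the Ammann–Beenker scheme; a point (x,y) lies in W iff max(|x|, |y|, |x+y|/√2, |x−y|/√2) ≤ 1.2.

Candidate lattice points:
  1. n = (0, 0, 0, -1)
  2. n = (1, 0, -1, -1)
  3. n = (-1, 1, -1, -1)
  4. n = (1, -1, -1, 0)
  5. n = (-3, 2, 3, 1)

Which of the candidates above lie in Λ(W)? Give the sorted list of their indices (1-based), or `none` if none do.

π⊥(n) = n₀ + n₁ζ³ + n₂ζ⁶ + n₃ζ⁹ where ζ = e^{iπ/4}.
candidate 1: n = (0, 0, 0, -1) → π⊥ ≈ (-0.707107, -0.707107); max(|x|,|y|,|x±y|/√2) = 1.000000 ≤ 1.2 ⇒ ∈ W
candidate 2: n = (1, 0, -1, -1) → π⊥ ≈ (+0.292893, +0.292893); max(|x|,|y|,|x±y|/√2) = 0.414214 ≤ 1.2 ⇒ ∈ W
candidate 3: n = (-1, 1, -1, -1) → π⊥ ≈ (-2.414214, +1.000000); max(|x|,|y|,|x±y|/√2) = 2.414214 > 1.2 ⇒ ∉ W
candidate 4: n = (1, -1, -1, 0) → π⊥ ≈ (+1.707107, +0.292893); max(|x|,|y|,|x±y|/√2) = 1.707107 > 1.2 ⇒ ∉ W
candidate 5: n = (-3, 2, 3, 1) → π⊥ ≈ (-3.707107, -0.878680); max(|x|,|y|,|x±y|/√2) = 3.707107 > 1.2 ⇒ ∉ W

1, 2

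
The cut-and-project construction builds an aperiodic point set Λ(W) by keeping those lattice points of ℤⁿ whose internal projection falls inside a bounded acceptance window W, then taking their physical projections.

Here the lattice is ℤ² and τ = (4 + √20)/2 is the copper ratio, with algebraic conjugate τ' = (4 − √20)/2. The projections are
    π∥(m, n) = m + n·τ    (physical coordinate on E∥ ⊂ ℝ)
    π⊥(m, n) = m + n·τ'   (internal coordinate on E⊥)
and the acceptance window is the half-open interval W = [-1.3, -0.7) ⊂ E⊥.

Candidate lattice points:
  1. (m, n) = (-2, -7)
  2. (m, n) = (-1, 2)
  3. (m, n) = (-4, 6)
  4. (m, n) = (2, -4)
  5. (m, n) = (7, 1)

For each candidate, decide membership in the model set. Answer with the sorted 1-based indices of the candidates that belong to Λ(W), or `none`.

Numerically τ ≈ 4.2361 and τ' = −1/τ ≈ -0.2361.
candidate 1: (m,n)=(-2,-7) → π∥ = -2-7·τ ≈ -31.6525, π⊥ = -2-7·τ' ≈ -0.3475 ∉ [-1.3, -0.7) ⇒ out
candidate 2: (m,n)=(-1,2) → π∥ = -1+2·τ ≈ 7.4721, π⊥ = -1+2·τ' ≈ -1.4721 ∉ [-1.3, -0.7) ⇒ out
candidate 3: (m,n)=(-4,6) → π∥ = -4+6·τ ≈ 21.4164, π⊥ = -4+6·τ' ≈ -5.4164 ∉ [-1.3, -0.7) ⇒ out
candidate 4: (m,n)=(2,-4) → π∥ = 2-4·τ ≈ -14.9443, π⊥ = 2-4·τ' ≈ 2.9443 ∉ [-1.3, -0.7) ⇒ out
candidate 5: (m,n)=(7,1) → π∥ = 7+1·τ ≈ 11.2361, π⊥ = 7+1·τ' ≈ 6.7639 ∉ [-1.3, -0.7) ⇒ out

none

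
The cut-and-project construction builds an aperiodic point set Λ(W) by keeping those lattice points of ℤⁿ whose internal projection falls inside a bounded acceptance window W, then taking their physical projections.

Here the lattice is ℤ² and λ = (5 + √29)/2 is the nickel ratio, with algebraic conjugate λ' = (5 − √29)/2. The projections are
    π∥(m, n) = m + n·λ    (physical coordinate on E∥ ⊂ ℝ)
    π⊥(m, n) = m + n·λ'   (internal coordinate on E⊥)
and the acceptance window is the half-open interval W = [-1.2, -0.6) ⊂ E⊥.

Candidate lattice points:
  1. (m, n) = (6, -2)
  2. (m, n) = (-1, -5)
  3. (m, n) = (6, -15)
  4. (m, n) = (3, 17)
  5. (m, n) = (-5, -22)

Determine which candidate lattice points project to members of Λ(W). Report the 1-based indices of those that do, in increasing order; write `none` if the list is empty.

Numerically λ ≈ 5.192582 and λ' = −1/λ ≈ -0.192582.
candidate 1: (m,n)=(6,-2) → π∥ = 6-2·λ ≈ -4.385165, π⊥ = 6-2·λ' ≈ 6.385165 ∉ [-1.2, -0.6) ⇒ out
candidate 2: (m,n)=(-1,-5) → π∥ = -1-5·λ ≈ -26.962912, π⊥ = -1-5·λ' ≈ -0.037088 ∉ [-1.2, -0.6) ⇒ out
candidate 3: (m,n)=(6,-15) → π∥ = 6-15·λ ≈ -71.888736, π⊥ = 6-15·λ' ≈ 8.888736 ∉ [-1.2, -0.6) ⇒ out
candidate 4: (m,n)=(3,17) → π∥ = 3+17·λ ≈ 91.273901, π⊥ = 3+17·λ' ≈ -0.273901 ∉ [-1.2, -0.6) ⇒ out
candidate 5: (m,n)=(-5,-22) → π∥ = -5-22·λ ≈ -119.236813, π⊥ = -5-22·λ' ≈ -0.763187 ∈ [-1.2, -0.6) ⇒ IN Λ

5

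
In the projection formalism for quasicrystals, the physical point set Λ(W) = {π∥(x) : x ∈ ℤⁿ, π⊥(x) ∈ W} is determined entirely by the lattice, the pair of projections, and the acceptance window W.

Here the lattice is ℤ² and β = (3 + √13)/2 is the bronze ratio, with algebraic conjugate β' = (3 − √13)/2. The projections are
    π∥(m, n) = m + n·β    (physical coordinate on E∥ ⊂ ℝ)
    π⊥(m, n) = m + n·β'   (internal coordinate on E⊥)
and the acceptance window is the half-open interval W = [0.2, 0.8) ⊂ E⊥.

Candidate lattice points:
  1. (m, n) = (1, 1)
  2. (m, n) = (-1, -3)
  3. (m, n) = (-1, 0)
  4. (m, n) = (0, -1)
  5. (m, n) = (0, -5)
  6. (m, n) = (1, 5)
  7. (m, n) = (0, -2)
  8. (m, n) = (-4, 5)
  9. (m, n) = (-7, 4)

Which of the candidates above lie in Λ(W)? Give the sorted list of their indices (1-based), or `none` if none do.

Compute β' = (3−√13)/2 = -0.302776, so π⊥(m,n) = m -0.302776·n.
[1] lift (1,1): star map gives 0.697224; window check 0.2 ≤ 0.697224 < 0.8 is true → IN Λ
[2] lift (-1,-3): star map gives -0.091673; window check 0.2 ≤ -0.091673 < 0.8 is false → out
[3] lift (-1,0): star map gives -1.000000; window check 0.2 ≤ -1.000000 < 0.8 is false → out
[4] lift (0,-1): star map gives 0.302776; window check 0.2 ≤ 0.302776 < 0.8 is true → IN Λ
[5] lift (0,-5): star map gives 1.513878; window check 0.2 ≤ 1.513878 < 0.8 is false → out
[6] lift (1,5): star map gives -0.513878; window check 0.2 ≤ -0.513878 < 0.8 is false → out
[7] lift (0,-2): star map gives 0.605551; window check 0.2 ≤ 0.605551 < 0.8 is true → IN Λ
[8] lift (-4,5): star map gives -5.513878; window check 0.2 ≤ -5.513878 < 0.8 is false → out
[9] lift (-7,4): star map gives -8.211103; window check 0.2 ≤ -8.211103 < 0.8 is false → out

1, 4, 7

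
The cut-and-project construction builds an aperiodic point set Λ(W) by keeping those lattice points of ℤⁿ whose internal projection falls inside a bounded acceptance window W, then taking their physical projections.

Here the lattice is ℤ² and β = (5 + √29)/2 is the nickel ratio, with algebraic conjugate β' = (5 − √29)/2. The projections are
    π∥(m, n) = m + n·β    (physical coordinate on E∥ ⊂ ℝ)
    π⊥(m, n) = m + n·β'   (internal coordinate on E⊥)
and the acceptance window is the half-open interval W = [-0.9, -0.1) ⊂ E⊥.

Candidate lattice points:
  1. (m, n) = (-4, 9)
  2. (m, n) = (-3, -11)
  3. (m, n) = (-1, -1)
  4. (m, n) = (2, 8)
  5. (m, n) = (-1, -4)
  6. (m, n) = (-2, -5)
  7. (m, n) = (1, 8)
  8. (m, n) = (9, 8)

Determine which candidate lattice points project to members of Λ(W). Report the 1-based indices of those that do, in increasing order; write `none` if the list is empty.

2, 3, 5, 7

Compute β' = (5−√29)/2 = -0.19258, so π⊥(m,n) = m -0.19258·n.
[1] lift (-4,9): star map gives -5.73324; window check -0.9 ≤ -5.73324 < -0.1 is false → out
[2] lift (-3,-11): star map gives -0.88159; window check -0.9 ≤ -0.88159 < -0.1 is true → IN Λ
[3] lift (-1,-1): star map gives -0.80742; window check -0.9 ≤ -0.80742 < -0.1 is true → IN Λ
[4] lift (2,8): star map gives 0.45934; window check -0.9 ≤ 0.45934 < -0.1 is false → out
[5] lift (-1,-4): star map gives -0.22967; window check -0.9 ≤ -0.22967 < -0.1 is true → IN Λ
[6] lift (-2,-5): star map gives -1.03709; window check -0.9 ≤ -1.03709 < -0.1 is false → out
[7] lift (1,8): star map gives -0.54066; window check -0.9 ≤ -0.54066 < -0.1 is true → IN Λ
[8] lift (9,8): star map gives 7.45934; window check -0.9 ≤ 7.45934 < -0.1 is false → out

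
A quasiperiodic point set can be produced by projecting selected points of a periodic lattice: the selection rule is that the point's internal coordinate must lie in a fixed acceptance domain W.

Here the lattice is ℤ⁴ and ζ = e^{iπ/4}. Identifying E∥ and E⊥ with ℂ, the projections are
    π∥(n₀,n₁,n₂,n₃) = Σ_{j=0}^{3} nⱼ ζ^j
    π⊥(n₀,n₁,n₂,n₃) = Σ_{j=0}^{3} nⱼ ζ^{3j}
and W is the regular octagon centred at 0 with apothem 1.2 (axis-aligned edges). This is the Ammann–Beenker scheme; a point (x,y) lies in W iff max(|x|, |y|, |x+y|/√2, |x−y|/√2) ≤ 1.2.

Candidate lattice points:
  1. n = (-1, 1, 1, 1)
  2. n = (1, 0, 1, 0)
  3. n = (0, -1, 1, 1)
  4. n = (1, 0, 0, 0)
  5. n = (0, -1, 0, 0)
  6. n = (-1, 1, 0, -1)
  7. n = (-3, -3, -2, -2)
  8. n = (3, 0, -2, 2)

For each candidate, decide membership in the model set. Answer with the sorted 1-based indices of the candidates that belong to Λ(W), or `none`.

π⊥(n) = n₀ + n₁ζ³ + n₂ζ⁶ + n₃ζ⁹ where ζ = e^{iπ/4}.
candidate 1: n = (-1, 1, 1, 1) → π⊥ ≈ (-1.000000, +0.414214); max(|x|,|y|,|x±y|/√2) = 1.000000 ≤ 1.2 ⇒ ∈ W
candidate 2: n = (1, 0, 1, 0) → π⊥ ≈ (+1.000000, -1.000000); max(|x|,|y|,|x±y|/√2) = 1.414214 > 1.2 ⇒ ∉ W
candidate 3: n = (0, -1, 1, 1) → π⊥ ≈ (+1.414214, -1.000000); max(|x|,|y|,|x±y|/√2) = 1.707107 > 1.2 ⇒ ∉ W
candidate 4: n = (1, 0, 0, 0) → π⊥ ≈ (+1.000000, +0.000000); max(|x|,|y|,|x±y|/√2) = 1.000000 ≤ 1.2 ⇒ ∈ W
candidate 5: n = (0, -1, 0, 0) → π⊥ ≈ (+0.707107, -0.707107); max(|x|,|y|,|x±y|/√2) = 1.000000 ≤ 1.2 ⇒ ∈ W
candidate 6: n = (-1, 1, 0, -1) → π⊥ ≈ (-2.414214, +0.000000); max(|x|,|y|,|x±y|/√2) = 2.414214 > 1.2 ⇒ ∉ W
candidate 7: n = (-3, -3, -2, -2) → π⊥ ≈ (-2.292893, -1.535534); max(|x|,|y|,|x±y|/√2) = 2.707107 > 1.2 ⇒ ∉ W
candidate 8: n = (3, 0, -2, 2) → π⊥ ≈ (+4.414214, +3.414214); max(|x|,|y|,|x±y|/√2) = 5.535534 > 1.2 ⇒ ∉ W

1, 4, 5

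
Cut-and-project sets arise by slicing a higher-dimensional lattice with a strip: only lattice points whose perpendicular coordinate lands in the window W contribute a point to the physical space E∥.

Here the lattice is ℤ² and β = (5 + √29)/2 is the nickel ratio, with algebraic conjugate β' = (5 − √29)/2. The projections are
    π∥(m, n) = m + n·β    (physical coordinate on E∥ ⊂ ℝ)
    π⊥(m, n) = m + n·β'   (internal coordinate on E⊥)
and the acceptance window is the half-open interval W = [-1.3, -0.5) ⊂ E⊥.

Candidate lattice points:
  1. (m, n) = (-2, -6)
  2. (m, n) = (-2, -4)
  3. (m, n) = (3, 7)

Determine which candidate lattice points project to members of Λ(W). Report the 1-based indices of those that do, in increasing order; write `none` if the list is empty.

β' = (5−√29)/2 ≈ -0.192582.
#1 (-2,-6): internal coord -2 + (-6)·β' = -0.844506; -0.844506 ∈ [-1.3, -0.5) → IN Λ
#2 (-2,-4): internal coord -2 + (-4)·β' = -1.229670; -1.229670 ∈ [-1.3, -0.5) → IN Λ
#3 (3,7): internal coord 3 + (7)·β' = +1.651923; +1.651923 ∉ [-1.3, -0.5) → out

1, 2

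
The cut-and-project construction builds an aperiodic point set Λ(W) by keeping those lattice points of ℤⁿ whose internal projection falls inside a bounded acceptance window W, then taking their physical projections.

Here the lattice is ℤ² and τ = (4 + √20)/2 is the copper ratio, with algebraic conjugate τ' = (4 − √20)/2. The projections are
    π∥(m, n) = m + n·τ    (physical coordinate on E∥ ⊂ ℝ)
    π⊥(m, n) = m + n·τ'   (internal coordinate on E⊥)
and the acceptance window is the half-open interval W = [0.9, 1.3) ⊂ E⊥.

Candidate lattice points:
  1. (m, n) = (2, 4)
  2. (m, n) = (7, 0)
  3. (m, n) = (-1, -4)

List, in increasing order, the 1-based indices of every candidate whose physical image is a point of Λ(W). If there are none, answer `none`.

1

Numerically τ ≈ 4.236068 and τ' = −1/τ ≈ -0.236068.
[1] lift (2,4): star map gives 1.055728; window check 0.9 ≤ 1.055728 < 1.3 is true → IN Λ
[2] lift (7,0): star map gives 7.000000; window check 0.9 ≤ 7.000000 < 1.3 is false → out
[3] lift (-1,-4): star map gives -0.055728; window check 0.9 ≤ -0.055728 < 1.3 is false → out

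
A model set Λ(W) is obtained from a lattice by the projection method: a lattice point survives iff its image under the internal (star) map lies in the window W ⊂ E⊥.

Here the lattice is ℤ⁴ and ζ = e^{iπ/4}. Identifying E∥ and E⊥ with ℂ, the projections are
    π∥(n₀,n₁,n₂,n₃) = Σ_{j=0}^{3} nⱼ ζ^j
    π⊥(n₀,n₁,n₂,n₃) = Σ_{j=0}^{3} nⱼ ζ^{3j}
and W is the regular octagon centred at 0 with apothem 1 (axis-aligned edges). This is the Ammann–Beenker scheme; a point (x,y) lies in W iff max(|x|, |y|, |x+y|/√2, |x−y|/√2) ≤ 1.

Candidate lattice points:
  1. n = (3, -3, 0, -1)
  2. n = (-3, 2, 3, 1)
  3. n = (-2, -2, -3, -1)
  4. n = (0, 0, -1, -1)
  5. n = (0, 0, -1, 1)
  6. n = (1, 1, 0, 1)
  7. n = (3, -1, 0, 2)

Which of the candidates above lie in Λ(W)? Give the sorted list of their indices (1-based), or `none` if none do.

Internal map: ζ^{3j} for j=0..3 gives (1,0), (−√2/2,√2/2), (0,−1), (√2/2,√2/2).
candidate 1: n = (3, -3, 0, -1) → π⊥ ≈ (+4.41421, -2.82843); max(|x|,|y|,|x±y|/√2) = 5.12132 > 1 ⇒ ∉ W
candidate 2: n = (-3, 2, 3, 1) → π⊥ ≈ (-3.70711, -0.87868); max(|x|,|y|,|x±y|/√2) = 3.70711 > 1 ⇒ ∉ W
candidate 3: n = (-2, -2, -3, -1) → π⊥ ≈ (-1.29289, +0.87868); max(|x|,|y|,|x±y|/√2) = 1.53553 > 1 ⇒ ∉ W
candidate 4: n = (0, 0, -1, -1) → π⊥ ≈ (-0.70711, +0.29289); max(|x|,|y|,|x±y|/√2) = 0.70711 ≤ 1 ⇒ ∈ W
candidate 5: n = (0, 0, -1, 1) → π⊥ ≈ (+0.70711, +1.70711); max(|x|,|y|,|x±y|/√2) = 1.70711 > 1 ⇒ ∉ W
candidate 6: n = (1, 1, 0, 1) → π⊥ ≈ (+1.00000, +1.41421); max(|x|,|y|,|x±y|/√2) = 1.70711 > 1 ⇒ ∉ W
candidate 7: n = (3, -1, 0, 2) → π⊥ ≈ (+5.12132, +0.70711); max(|x|,|y|,|x±y|/√2) = 5.12132 > 1 ⇒ ∉ W

4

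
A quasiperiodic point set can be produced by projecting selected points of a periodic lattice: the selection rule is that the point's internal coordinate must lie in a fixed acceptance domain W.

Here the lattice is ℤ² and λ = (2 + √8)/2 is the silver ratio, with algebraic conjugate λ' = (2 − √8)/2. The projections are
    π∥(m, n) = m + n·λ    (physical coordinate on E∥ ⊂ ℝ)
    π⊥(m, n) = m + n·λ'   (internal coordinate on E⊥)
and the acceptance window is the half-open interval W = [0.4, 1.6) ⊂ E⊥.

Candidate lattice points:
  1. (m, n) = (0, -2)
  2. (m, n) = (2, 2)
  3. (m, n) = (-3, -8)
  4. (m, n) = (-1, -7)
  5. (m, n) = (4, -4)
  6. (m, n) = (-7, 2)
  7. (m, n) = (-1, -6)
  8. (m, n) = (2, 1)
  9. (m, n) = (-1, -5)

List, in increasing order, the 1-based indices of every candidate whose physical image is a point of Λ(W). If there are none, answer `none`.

1, 2, 7, 8, 9

Numerically λ ≈ 2.4142 and λ' = −1/λ ≈ -0.4142.
candidate 1: (m,n)=(0,-2) → π∥ = 0-2·λ ≈ -4.8284, π⊥ = 0-2·λ' ≈ 0.8284 ∈ [0.4, 1.6) ⇒ IN Λ
candidate 2: (m,n)=(2,2) → π∥ = 2+2·λ ≈ 6.8284, π⊥ = 2+2·λ' ≈ 1.1716 ∈ [0.4, 1.6) ⇒ IN Λ
candidate 3: (m,n)=(-3,-8) → π∥ = -3-8·λ ≈ -22.3137, π⊥ = -3-8·λ' ≈ 0.3137 ∉ [0.4, 1.6) ⇒ out
candidate 4: (m,n)=(-1,-7) → π∥ = -1-7·λ ≈ -17.8995, π⊥ = -1-7·λ' ≈ 1.8995 ∉ [0.4, 1.6) ⇒ out
candidate 5: (m,n)=(4,-4) → π∥ = 4-4·λ ≈ -5.6569, π⊥ = 4-4·λ' ≈ 5.6569 ∉ [0.4, 1.6) ⇒ out
candidate 6: (m,n)=(-7,2) → π∥ = -7+2·λ ≈ -2.1716, π⊥ = -7+2·λ' ≈ -7.8284 ∉ [0.4, 1.6) ⇒ out
candidate 7: (m,n)=(-1,-6) → π∥ = -1-6·λ ≈ -15.4853, π⊥ = -1-6·λ' ≈ 1.4853 ∈ [0.4, 1.6) ⇒ IN Λ
candidate 8: (m,n)=(2,1) → π∥ = 2+1·λ ≈ 4.4142, π⊥ = 2+1·λ' ≈ 1.5858 ∈ [0.4, 1.6) ⇒ IN Λ
candidate 9: (m,n)=(-1,-5) → π∥ = -1-5·λ ≈ -13.0711, π⊥ = -1-5·λ' ≈ 1.0711 ∈ [0.4, 1.6) ⇒ IN Λ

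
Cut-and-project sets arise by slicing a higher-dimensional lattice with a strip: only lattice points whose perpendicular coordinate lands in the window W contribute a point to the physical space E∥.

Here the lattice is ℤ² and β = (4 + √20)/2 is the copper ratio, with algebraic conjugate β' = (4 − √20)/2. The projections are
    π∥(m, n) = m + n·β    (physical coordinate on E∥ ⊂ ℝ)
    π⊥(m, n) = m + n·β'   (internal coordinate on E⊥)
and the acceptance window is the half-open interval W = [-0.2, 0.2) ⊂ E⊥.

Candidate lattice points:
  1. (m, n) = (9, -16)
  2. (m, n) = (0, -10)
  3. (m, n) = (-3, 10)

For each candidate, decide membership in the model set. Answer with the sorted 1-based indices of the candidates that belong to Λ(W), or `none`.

Numerically β ≈ 4.2361 and β' = −1/β ≈ -0.2361.
[1] lift (9,-16): star map gives 12.7771; window check -0.2 ≤ 12.7771 < 0.2 is false → out
[2] lift (0,-10): star map gives 2.3607; window check -0.2 ≤ 2.3607 < 0.2 is false → out
[3] lift (-3,10): star map gives -5.3607; window check -0.2 ≤ -5.3607 < 0.2 is false → out

none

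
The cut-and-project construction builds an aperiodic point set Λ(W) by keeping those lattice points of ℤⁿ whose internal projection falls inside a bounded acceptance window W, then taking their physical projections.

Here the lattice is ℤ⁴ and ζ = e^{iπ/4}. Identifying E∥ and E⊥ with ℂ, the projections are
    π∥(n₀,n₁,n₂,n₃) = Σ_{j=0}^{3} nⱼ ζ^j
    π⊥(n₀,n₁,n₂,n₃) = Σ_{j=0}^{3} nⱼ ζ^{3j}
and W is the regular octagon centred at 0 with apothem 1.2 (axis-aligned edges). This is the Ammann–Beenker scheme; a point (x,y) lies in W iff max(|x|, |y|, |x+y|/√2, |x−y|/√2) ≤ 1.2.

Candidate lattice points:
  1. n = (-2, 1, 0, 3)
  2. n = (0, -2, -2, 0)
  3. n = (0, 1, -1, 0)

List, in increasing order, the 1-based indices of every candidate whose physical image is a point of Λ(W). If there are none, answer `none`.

With ζ = e^{iπ/4} the internal vectors are ζ^0,ζ^3,ζ^6,ζ^9.
#1 (-2, 1, 0, 3): internal (-0.585786, 2.828427); octagon support 2.828427 vs apothem 1.2 → ∉ W
#2 (0, -2, -2, 0): internal (1.414214, 0.585786); octagon support 1.414214 vs apothem 1.2 → ∉ W
#3 (0, 1, -1, 0): internal (-0.707107, 1.707107); octagon support 1.707107 vs apothem 1.2 → ∉ W

none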